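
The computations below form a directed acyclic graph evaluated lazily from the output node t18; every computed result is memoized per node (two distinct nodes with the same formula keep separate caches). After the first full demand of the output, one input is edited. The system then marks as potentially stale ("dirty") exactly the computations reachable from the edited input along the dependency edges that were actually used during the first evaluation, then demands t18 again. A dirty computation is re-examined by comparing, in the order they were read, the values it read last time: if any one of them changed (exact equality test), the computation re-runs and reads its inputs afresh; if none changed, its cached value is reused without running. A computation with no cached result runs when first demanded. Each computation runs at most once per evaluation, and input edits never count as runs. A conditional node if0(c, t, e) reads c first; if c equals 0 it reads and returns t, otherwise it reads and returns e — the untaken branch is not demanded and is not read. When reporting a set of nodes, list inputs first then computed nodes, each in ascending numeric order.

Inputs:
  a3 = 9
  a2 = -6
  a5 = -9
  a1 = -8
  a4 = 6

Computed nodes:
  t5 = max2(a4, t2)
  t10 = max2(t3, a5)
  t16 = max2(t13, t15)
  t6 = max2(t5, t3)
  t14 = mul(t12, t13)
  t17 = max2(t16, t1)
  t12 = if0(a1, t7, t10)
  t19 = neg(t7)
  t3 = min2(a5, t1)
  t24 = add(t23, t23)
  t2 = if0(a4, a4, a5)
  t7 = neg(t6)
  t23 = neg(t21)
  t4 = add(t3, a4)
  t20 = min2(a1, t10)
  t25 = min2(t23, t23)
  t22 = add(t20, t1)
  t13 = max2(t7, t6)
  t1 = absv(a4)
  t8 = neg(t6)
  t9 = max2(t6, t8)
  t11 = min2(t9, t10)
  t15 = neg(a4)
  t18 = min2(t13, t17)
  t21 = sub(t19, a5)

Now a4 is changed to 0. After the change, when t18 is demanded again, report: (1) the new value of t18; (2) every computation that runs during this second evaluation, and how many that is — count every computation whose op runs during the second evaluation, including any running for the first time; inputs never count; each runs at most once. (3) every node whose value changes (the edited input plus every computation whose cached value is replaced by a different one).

Demanding t18 again yields 0.
11 computations run: t1, t2, t3, t5, t6, t7, t13, t15, t16, t17, t18.
The nodes whose values change: a4, t1, t2, t5, t6, t7, t13, t15, t16, t17, t18.

First demand of the output computes:
  t1 = absv(6) = 6
  t2 = if0(a4=6 -> else branch a5) = -9
  t3 = min2(-9, 6) = -9
  t5 = max2(6, -9) = 6
  t6 = max2(6, -9) = 6
  t7 = neg(6) = -6
  t13 = max2(-6, 6) = 6
  t15 = neg(6) = -6
  t16 = max2(6, -6) = 6
  t17 = max2(6, 6) = 6
  t18 = min2(6, 6) = 6

After the edit, cleaning proceeds:
  t1: a read changed (a4 6->0) — executes, giving 0.
  t2: a read changed (a4 6->0) — executes, giving 0.
  t3: a read changed (t1 6->0) — executes, giving -9 — identical to its old value.
  t5: a read changed (a4 6->0; t2 -9->0) — executes, giving 0.
  t6: a read changed (t5 6->0) — executes, giving 0.
  t7: a read changed (t6 6->0) — executes, giving 0.
  t13: a read changed (t7 -6->0; t6 6->0) — executes, giving 0.
  t15: a read changed (a4 6->0) — executes, giving 0.
  t16: a read changed (t13 6->0; t15 -6->0) — executes, giving 0.
  t17: a read changed (t16 6->0; t1 6->0) — executes, giving 0.
  t18: a read changed (t13 6->0; t17 6->0) — executes, giving 0.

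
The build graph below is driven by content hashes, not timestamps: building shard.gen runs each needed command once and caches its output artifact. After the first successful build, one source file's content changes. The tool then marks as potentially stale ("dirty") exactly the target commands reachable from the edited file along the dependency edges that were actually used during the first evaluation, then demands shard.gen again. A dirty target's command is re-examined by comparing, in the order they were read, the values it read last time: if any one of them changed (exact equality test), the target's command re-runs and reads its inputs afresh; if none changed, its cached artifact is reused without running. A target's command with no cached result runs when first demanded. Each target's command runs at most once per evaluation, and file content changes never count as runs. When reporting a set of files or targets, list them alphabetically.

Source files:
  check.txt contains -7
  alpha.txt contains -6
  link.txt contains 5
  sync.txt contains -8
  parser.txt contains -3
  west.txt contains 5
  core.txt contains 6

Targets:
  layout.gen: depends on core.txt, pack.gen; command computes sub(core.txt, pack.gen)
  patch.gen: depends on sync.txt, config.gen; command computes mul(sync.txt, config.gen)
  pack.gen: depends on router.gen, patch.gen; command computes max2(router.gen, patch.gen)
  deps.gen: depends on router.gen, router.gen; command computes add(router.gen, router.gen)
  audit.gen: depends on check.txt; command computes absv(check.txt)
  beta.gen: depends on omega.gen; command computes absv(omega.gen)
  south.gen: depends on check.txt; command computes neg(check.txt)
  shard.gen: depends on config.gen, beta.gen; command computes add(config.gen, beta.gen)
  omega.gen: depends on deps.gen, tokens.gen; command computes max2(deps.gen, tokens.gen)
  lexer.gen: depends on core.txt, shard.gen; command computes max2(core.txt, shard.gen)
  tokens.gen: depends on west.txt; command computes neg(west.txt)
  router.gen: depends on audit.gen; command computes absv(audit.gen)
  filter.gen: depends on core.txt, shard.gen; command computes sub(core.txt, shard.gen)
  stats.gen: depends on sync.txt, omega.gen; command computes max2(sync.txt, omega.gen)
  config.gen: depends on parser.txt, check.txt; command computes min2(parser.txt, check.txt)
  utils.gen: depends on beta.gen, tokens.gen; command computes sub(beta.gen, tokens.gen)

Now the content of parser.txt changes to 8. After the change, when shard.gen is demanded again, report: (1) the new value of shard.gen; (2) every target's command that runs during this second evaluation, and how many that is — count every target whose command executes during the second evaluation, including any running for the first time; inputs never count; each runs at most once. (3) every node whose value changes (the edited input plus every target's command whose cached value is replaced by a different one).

Initial pass — values computed on the first demand:
  audit.gen = absv(-7) = 7
  config.gen = min2(-3, -7) = -7
  router.gen = absv(7) = 7
  deps.gen = add(7, 7) = 14
  tokens.gen = neg(5) = -5
  omega.gen = max2(14, -5) = 14
  beta.gen = absv(14) = 14
  shard.gen = add(-7, 14) = 7

Second demand — change propagation:
  config.gen: re-runs because parser.txt -3->8; new result -7 (unchanged).
  shard.gen: re-examined; everything it read last time is the same (config.gen unchanged, beta.gen unchanged) — cache 7 kept, no run.

The important point: config.gen recomputes to an identical value, and the output ends up unchanged.

shard.gen now evaluates to 7.
Run set: config.gen (1 run).
Changed values: parser.txt.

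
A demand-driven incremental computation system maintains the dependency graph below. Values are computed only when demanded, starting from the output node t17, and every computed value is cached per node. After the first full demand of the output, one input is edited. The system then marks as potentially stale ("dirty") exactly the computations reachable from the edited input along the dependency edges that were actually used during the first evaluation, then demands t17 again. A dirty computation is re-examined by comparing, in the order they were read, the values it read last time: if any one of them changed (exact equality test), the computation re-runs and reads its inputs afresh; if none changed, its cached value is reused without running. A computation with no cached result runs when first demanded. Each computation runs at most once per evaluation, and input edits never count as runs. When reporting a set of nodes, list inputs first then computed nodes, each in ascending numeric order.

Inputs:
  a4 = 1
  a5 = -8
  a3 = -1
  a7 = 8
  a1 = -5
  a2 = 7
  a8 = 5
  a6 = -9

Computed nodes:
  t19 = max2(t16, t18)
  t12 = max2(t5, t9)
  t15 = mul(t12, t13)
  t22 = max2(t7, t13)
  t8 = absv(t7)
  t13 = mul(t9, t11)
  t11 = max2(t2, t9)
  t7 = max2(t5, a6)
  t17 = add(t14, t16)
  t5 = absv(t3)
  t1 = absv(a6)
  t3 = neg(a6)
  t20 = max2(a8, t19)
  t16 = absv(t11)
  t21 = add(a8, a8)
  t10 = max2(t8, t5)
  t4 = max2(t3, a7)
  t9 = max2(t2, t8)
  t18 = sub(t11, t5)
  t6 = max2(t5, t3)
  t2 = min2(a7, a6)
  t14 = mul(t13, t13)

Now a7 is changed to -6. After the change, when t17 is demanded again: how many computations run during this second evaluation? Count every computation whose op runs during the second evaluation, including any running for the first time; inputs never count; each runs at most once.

First evaluation (everything demanded from the output):
  t2 = min2(8, -9) = -9
  t3 = neg(-9) = 9
  t5 = absv(9) = 9
  t7 = max2(9, -9) = 9
  t8 = absv(9) = 9
  t9 = max2(-9, 9) = 9
  t11 = max2(-9, 9) = 9
  t13 = mul(9, 9) = 81
  t14 = mul(81, 81) = 6561
  t16 = absv(9) = 9
  t17 = add(6561, 9) = 6570

Propagation after the edit:
  t2: runs — a7 8->-6; result -9 (same value as before).
  t9: checked — values it read are unchanged (t2 unchanged, t8 unchanged); reused cached 9 without running.
  t11: checked — values it read are unchanged (t2 unchanged, t9 unchanged); reused cached 9 without running.
  t13: checked — values it read are unchanged (t9 unchanged, t11 unchanged); reused cached 81 without running.
  t14: checked — values it read are unchanged (t13 unchanged, t13 unchanged); reused cached 6561 without running.
  t16: checked — values it read are unchanged (t11 unchanged); reused cached 9 without running.
  t17: checked — values it read are unchanged (t14 unchanged, t16 unchanged); reused cached 6570 without running.

Key observation: the change is absorbed at t2 — it re-runs but produces the same value, and the output's value is unchanged.

Computations that run: t2 — 1 in total.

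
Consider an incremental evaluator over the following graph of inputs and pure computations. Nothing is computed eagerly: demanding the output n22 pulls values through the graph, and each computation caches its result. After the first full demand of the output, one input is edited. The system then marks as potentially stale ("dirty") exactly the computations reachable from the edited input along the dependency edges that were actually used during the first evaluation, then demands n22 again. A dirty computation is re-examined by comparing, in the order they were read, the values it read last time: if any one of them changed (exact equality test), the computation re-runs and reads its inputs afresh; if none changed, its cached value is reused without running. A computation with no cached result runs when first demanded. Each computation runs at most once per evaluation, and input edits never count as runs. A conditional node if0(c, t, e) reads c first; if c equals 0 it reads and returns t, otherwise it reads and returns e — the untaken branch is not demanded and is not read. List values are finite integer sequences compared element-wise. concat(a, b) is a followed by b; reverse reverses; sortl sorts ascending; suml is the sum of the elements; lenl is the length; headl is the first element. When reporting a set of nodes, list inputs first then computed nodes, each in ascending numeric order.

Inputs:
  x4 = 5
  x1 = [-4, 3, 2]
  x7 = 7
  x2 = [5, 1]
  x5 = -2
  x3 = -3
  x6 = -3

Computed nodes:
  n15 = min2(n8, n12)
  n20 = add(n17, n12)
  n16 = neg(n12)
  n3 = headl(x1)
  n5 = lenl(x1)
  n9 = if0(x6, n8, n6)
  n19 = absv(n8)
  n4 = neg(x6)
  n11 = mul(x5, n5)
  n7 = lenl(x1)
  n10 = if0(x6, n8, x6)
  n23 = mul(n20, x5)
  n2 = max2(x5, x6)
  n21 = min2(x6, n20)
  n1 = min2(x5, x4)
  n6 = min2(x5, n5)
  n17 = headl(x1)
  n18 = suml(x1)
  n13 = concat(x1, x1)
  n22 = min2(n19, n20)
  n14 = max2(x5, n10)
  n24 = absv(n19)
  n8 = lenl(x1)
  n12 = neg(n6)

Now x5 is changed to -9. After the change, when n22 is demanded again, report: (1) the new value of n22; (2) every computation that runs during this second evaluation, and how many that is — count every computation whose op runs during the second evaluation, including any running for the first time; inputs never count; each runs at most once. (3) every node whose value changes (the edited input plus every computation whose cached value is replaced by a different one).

Initial pass — values computed on the first demand:
  n5 = lenl([-4, 3, 2]) = 3
  n6 = min2(-2, 3) = -2
  n8 = lenl([-4, 3, 2]) = 3
  n12 = neg(-2) = 2
  n17 = headl([-4, 3, 2]) = -4
  n19 = absv(3) = 3
  n20 = add(-4, 2) = -2
  n22 = min2(3, -2) = -2

Second demand — change propagation:
  n6: re-runs because x5 -2->-9; new result -9.
  n12: re-runs because n6 -2->-9; new result 9.
  n20: re-runs because n12 2->9; new result 5.
  n22: re-runs because n20 -2->5; new result 3.

n22 now evaluates to 3.
Run set: n6, n12, n20, n22 (4 run).
Changed values: x5, n6, n12, n20, n22.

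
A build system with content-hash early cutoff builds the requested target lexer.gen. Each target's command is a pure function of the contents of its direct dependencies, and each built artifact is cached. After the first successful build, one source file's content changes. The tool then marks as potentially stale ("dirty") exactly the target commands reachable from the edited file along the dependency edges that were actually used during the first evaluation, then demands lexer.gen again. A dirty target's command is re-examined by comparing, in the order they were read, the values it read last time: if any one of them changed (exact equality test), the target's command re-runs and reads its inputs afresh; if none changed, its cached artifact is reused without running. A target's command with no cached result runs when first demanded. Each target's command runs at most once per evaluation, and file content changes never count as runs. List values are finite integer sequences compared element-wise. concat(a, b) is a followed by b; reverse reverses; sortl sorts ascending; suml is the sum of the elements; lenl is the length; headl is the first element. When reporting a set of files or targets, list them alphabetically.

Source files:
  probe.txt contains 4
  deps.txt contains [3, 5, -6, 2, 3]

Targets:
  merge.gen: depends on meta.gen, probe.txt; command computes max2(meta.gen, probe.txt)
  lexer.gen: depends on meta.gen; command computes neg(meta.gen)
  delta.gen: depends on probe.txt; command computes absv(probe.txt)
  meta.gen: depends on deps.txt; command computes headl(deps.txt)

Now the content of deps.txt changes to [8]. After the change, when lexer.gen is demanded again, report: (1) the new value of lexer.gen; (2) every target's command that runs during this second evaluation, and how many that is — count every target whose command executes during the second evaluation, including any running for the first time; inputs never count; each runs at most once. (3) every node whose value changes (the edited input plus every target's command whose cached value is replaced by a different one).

First evaluation (everything demanded from the output):
  meta.gen = headl([3, 5, -6, 2, 3]) = 3
  lexer.gen = neg(3) = -3

Propagation after the edit:
  meta.gen: runs — deps.txt [3, 5, -6, 2, 3]->[8]; result 8.
  lexer.gen: runs — meta.gen 3->8; result -8.

New value of lexer.gen: -8.
Target commands that run: lexer.gen, meta.gen — 2 in total.
Values that change: deps.txt, lexer.gen, meta.gen.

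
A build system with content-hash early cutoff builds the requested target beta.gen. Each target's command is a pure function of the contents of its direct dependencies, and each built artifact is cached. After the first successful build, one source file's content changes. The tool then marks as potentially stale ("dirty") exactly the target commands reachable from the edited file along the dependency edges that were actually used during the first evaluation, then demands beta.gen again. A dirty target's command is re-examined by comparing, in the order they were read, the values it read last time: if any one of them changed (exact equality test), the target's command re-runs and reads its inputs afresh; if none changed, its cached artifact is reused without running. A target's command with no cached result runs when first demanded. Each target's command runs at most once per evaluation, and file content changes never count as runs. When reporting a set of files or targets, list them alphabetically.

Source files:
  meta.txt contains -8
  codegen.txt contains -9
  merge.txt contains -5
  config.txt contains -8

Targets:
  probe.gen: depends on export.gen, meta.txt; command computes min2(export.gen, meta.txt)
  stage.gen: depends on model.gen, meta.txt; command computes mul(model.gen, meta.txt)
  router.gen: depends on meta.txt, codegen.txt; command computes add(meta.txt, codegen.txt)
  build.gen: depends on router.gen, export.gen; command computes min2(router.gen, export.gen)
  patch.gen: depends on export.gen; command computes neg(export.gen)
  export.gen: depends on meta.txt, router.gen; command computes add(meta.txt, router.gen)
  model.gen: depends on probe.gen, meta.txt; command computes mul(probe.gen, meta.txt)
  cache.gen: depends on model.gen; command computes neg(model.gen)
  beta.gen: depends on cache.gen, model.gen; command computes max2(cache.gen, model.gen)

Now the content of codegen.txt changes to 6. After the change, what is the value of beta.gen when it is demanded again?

New value of beta.gen: 80.

First evaluation (everything demanded from the output):
  router.gen = add(-8, -9) = -17
  export.gen = add(-8, -17) = -25
  probe.gen = min2(-25, -8) = -25
  model.gen = mul(-25, -8) = 200
  cache.gen = neg(200) = -200
  beta.gen = max2(-200, 200) = 200

Propagation after the edit:
  router.gen: runs — codegen.txt -9->6; result -2.
  export.gen: runs — router.gen -17->-2; result -10.
  probe.gen: runs — export.gen -25->-10; result -10.
  model.gen: runs — probe.gen -25->-10; result 80.
  cache.gen: runs — model.gen 200->80; result -80.
  beta.gen: runs — cache.gen -200->-80; model.gen 200->80; result 80.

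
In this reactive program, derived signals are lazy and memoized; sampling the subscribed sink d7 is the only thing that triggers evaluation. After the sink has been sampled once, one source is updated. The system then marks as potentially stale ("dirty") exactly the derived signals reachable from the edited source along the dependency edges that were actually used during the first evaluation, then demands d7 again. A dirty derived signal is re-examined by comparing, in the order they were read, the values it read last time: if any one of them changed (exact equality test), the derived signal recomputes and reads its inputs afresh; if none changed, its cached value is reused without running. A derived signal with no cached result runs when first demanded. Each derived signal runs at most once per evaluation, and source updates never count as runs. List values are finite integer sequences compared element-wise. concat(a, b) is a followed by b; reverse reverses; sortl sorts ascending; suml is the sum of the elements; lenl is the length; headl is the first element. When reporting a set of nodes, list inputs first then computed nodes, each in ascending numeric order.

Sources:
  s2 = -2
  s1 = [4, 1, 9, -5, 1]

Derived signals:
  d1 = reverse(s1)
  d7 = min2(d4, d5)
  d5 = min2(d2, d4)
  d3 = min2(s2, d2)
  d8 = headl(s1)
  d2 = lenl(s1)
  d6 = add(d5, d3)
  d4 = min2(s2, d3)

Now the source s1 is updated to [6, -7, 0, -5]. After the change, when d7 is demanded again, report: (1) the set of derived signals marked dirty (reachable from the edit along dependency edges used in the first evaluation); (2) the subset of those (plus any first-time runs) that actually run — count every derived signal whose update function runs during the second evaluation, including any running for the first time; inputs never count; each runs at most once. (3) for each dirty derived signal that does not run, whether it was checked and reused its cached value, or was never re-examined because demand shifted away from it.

First demand of the output computes:
  d2 = lenl([4, 1, 9, -5, 1]) = 5
  d3 = min2(-2, 5) = -2
  d4 = min2(-2, -2) = -2
  d5 = min2(5, -2) = -2
  d7 = min2(-2, -2) = -2

After the edit, cleaning proceeds:
  d2: a read changed (s1 [4, 1, 9, -5, 1]->[6, -7, 0, -5]) — executes, giving 4.
  d3: a read changed (d2 5->4) — executes, giving -2 — identical to its old value.
  d4: dirty, but its reads are unchanged (s2 unchanged, d3 unchanged); cached -2 stands.
  d5: a read changed (d2 5->4) — executes, giving -2 — identical to its old value.
  d7: dirty, but its reads are unchanged (d4 unchanged, d5 unchanged); cached -2 stands.

Note where the cutoff bites: d4 is checked, finds nothing changed, and keeps its cache.

The edit dirties: d2, d3, d4, d5, d7.
3 derived signals run: d2, d3, d5.
Cache hits after checking: d4, d7.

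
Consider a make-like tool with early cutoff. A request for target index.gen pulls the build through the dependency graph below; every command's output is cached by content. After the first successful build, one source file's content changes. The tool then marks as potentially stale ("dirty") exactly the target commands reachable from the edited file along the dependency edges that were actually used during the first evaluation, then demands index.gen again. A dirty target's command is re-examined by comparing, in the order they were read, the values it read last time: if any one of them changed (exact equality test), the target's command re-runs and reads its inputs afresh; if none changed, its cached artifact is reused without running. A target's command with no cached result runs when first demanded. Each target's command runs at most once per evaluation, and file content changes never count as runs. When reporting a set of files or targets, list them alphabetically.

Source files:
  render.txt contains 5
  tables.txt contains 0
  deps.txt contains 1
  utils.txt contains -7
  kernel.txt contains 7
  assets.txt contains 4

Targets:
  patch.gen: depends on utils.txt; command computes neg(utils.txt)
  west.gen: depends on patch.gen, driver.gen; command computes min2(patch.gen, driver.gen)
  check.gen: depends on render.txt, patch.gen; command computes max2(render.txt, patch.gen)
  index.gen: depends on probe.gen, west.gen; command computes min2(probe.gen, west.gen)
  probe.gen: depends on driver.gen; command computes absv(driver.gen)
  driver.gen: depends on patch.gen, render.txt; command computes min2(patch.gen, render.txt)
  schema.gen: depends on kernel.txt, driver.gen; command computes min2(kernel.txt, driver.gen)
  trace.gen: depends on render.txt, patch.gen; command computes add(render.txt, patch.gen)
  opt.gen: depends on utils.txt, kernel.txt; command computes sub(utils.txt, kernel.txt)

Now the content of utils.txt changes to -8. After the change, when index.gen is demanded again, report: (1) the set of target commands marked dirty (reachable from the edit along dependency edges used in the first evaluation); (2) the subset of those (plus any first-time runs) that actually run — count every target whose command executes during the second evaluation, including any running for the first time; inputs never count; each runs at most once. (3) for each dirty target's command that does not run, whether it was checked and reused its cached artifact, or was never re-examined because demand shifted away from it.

The edit dirties: driver.gen, index.gen, patch.gen, probe.gen, west.gen.
3 target commands run: driver.gen, patch.gen, west.gen.
Cache hits after checking: index.gen, probe.gen.
Note where the cutoff bites: probe.gen is checked, finds nothing changed, and keeps its cache.

First demand of the output computes:
  patch.gen = neg(-7) = 7
  driver.gen = min2(7, 5) = 5
  probe.gen = absv(5) = 5
  west.gen = min2(7, 5) = 5
  index.gen = min2(5, 5) = 5

After the edit, cleaning proceeds:
  patch.gen: a read changed (utils.txt -7->-8) — executes, giving 8.
  driver.gen: a read changed (patch.gen 7->8) — executes, giving 5 — identical to its old value.
  probe.gen: dirty, but its reads are unchanged (driver.gen unchanged); cached 5 stands.
  west.gen: a read changed (patch.gen 7->8) — executes, giving 5 — identical to its old value.
  index.gen: dirty, but its reads are unchanged (probe.gen unchanged, west.gen unchanged); cached 5 stands.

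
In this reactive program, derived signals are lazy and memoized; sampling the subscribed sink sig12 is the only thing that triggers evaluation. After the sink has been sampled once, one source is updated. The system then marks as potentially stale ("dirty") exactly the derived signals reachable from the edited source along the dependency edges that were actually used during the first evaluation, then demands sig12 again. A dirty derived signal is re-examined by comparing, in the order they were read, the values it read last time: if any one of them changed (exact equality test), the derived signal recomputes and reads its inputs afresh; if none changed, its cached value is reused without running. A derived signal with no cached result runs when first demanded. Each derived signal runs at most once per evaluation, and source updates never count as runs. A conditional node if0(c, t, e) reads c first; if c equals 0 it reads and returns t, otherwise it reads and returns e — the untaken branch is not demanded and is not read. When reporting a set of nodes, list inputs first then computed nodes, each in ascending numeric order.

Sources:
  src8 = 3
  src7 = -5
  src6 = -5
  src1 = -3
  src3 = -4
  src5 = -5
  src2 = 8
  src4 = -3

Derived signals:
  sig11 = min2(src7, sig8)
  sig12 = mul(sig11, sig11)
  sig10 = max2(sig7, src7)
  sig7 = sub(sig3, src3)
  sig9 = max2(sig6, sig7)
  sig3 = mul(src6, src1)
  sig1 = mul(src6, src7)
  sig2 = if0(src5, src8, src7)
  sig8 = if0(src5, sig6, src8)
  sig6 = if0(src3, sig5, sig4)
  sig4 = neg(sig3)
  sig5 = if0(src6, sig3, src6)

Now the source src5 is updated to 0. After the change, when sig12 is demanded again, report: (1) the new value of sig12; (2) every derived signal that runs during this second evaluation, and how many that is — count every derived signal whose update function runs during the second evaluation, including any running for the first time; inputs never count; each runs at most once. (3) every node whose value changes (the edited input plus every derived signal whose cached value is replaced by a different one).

Demanding sig12 again yields 225.
6 derived signals run: sig3, sig4, sig6, sig8, sig11, sig12.
The nodes whose values change: src5, sig8, sig11, sig12.
Note the branch switch — sig3, sig4, sig6 had no cache and run now for the first time.

First demand of the output computes:
  sig8 = if0(src5=-5 -> else branch src8) = 3
  sig11 = min2(-5, 3) = -5
  sig12 = mul(-5, -5) = 25

After the edit, cleaning proceeds:
  sig3: had never run; runs now, result 15.
  sig4: had never run; runs now, result -15.
  sig6: had never run; runs now, result -15.
  sig8: a read changed (src5 -5->0) — executes, giving -15.
  sig11: a read changed (sig8 3->-15) — executes, giving -15.
  sig12: a read changed (sig11 -5->-15; sig11 -5->-15) — executes, giving 225.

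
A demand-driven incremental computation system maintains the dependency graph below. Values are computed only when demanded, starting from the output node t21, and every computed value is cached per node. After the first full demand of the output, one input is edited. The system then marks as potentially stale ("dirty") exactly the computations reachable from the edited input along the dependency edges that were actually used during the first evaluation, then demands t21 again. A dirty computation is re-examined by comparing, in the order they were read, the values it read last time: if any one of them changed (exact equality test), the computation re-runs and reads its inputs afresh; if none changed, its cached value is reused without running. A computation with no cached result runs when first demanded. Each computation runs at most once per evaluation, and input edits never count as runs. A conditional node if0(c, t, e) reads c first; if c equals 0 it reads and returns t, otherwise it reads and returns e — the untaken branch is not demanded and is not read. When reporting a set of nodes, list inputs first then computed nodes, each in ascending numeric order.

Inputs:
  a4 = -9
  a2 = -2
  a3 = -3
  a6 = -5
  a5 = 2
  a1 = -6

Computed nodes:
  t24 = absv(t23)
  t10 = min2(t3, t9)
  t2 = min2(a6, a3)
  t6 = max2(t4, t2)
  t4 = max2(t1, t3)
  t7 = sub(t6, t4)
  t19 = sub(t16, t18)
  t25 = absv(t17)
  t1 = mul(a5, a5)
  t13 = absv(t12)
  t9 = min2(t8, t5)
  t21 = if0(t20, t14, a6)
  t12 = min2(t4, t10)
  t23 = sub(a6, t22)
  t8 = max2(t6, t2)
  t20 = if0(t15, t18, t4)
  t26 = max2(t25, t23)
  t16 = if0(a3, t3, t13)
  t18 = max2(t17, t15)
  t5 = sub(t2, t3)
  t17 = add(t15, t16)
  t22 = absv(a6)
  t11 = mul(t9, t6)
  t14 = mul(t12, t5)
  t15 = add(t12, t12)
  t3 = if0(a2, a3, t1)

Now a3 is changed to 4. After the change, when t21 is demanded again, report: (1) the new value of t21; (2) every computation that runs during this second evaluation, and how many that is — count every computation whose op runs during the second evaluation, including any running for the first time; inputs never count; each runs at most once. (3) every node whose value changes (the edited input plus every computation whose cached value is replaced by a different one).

First evaluation (everything demanded from the output):
  t1 = mul(2, 2) = 4
  t2 = min2(-5, -3) = -5
  t3 = if0(a2=-2 -> else branch t1) = 4
  t4 = max2(4, 4) = 4
  t5 = sub(-5, 4) = -9
  t6 = max2(4, -5) = 4
  t8 = max2(4, -5) = 4
  t9 = min2(4, -9) = -9
  t10 = min2(4, -9) = -9
  t12 = min2(4, -9) = -9
  t15 = add(-9, -9) = -18
  t20 = if0(t15=-18 -> else branch t4) = 4
  t21 = if0(t20=4 -> else branch a6) = -5

Propagation after the edit:
  t2: runs — a3 -3->4; result -5 (same value as before).
  t5: checked — values it read are unchanged (t2 unchanged, t3 unchanged); reused cached -9 without running.
  t6: checked — values it read are unchanged (t4 unchanged, t2 unchanged); reused cached 4 without running.
  t8: checked — values it read are unchanged (t6 unchanged, t2 unchanged); reused cached 4 without running.
  t9: checked — values it read are unchanged (t8 unchanged, t5 unchanged); reused cached -9 without running.
  t10: checked — values it read are unchanged (t3 unchanged, t9 unchanged); reused cached -9 without running.
  t12: checked — values it read are unchanged (t4 unchanged, t10 unchanged); reused cached -9 without running.
  t15: checked — values it read are unchanged (t12 unchanged, t12 unchanged); reused cached -18 without running.
  t20: checked — values it read are unchanged (t15 unchanged, t4 unchanged); reused cached 4 without running.
  t21: checked — values it read are unchanged (t20 unchanged, a6 unchanged); reused cached -5 without running.

Key observation: the change is absorbed at t2 — it re-runs but produces the same value, and the output's value is unchanged.

New value of t21: -5.
Computations that run: t2 — 1 in total.
Values that change: a3.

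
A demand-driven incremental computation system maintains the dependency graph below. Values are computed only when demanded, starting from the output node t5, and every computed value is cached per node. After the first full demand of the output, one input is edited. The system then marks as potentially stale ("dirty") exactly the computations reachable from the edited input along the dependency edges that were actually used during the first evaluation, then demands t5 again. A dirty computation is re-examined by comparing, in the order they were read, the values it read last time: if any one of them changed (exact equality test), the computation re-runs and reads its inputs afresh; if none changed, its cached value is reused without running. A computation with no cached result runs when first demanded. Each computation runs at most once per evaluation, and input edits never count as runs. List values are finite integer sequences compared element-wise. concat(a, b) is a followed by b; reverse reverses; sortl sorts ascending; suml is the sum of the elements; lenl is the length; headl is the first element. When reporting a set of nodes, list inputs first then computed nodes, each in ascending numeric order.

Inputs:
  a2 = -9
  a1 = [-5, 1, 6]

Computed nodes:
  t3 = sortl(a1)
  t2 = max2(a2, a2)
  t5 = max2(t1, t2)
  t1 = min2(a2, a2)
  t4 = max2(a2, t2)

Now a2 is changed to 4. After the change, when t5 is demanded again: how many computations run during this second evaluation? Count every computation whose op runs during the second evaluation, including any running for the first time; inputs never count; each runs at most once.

First evaluation (everything demanded from the output):
  t1 = min2(-9, -9) = -9
  t2 = max2(-9, -9) = -9
  t5 = max2(-9, -9) = -9

Propagation after the edit:
  t1: runs — a2 -9->4; a2 -9->4; result 4.
  t2: runs — a2 -9->4; a2 -9->4; result 4.
  t5: runs — t1 -9->4; t2 -9->4; result 4.

Computations that run: t1, t2, t5 — 3 in total.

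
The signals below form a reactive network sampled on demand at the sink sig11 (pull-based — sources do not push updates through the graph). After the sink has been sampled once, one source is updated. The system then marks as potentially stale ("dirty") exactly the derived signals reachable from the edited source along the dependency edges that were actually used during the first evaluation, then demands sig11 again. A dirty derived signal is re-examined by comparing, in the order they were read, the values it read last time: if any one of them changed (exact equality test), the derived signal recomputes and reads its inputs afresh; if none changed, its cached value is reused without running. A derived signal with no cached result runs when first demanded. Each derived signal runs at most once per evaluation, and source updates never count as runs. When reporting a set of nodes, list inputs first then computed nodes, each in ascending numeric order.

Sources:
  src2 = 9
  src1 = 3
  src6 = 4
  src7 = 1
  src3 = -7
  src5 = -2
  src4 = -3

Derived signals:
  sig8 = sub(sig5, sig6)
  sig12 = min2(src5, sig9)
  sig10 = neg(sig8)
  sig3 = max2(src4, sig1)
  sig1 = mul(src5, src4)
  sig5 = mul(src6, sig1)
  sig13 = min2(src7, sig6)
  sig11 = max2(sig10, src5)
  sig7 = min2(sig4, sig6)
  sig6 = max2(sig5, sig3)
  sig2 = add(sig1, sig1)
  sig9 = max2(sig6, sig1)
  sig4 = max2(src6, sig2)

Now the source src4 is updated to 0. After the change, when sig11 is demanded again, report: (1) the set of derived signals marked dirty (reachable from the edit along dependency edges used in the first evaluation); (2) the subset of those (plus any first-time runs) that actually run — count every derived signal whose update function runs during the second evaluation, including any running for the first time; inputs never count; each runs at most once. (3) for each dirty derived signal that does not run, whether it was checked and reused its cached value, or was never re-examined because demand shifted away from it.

Initial pass — values computed on the first demand:
  sig1 = mul(-2, -3) = 6
  sig3 = max2(-3, 6) = 6
  sig5 = mul(4, 6) = 24
  sig6 = max2(24, 6) = 24
  sig8 = sub(24, 24) = 0
  sig10 = neg(0) = 0
  sig11 = max2(0, -2) = 0

Second demand — change propagation:
  sig1: re-runs because src4 -3->0; new result 0.
  sig3: re-runs because src4 -3->0; sig1 6->0; new result 0.
  sig5: re-runs because sig1 6->0; new result 0.
  sig6: re-runs because sig5 24->0; sig3 6->0; new result 0.
  sig8: re-runs because sig5 24->0; sig6 24->0; new result 0 (unchanged).
  sig10: re-examined; everything it read last time is the same (sig8 unchanged) — cache 0 kept, no run.
  sig11: re-examined; everything it read last time is the same (sig10 unchanged, src5 unchanged) — cache 0 kept, no run.

The important point: sig8 recomputes to an identical value, and the output ends up unchanged.

Dirty set: sig1, sig3, sig5, sig6, sig8, sig10, sig11.
Run set: sig1, sig3, sig5, sig6, sig8 (5 run).
Re-examined without running (cache reused): sig10, sig11.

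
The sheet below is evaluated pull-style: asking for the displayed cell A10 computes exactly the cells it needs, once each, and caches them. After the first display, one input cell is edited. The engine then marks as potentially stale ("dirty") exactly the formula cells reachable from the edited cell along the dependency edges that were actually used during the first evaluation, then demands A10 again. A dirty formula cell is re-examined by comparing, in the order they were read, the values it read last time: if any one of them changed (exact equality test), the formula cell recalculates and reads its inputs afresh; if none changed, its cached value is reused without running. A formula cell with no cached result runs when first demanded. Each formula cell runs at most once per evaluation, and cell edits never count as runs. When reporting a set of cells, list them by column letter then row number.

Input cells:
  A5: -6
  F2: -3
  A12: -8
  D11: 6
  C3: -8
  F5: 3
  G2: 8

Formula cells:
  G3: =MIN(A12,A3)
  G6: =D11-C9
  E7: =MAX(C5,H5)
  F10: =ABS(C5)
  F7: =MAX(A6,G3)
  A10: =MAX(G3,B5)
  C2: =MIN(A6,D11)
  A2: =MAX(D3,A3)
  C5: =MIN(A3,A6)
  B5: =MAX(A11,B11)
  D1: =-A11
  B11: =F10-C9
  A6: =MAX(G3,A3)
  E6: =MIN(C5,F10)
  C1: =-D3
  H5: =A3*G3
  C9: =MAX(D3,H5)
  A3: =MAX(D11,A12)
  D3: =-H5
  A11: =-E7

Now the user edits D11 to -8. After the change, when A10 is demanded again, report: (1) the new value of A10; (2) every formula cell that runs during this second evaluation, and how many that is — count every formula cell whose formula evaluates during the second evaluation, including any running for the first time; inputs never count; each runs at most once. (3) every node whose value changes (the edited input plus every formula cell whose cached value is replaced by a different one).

Demanding A10 again yields -8.
13 formula cells run: A3, A6, A10, A11, B5, B11, C5, C9, D3, E7, F10, G3, H5.
The nodes whose values change: A3, A6, A10, A11, B5, B11, C5, C9, D3, D11, E7, F10, H5.

First demand of the output computes:
  A3 = MAX(6, -8) = 6
  G3 = MIN(-8, 6) = -8
  A6 = MAX(-8, 6) = 6
  C5 = MIN(6, 6) = 6
  F10 = ABS(6) = 6
  H5 = 6 * -8 = -48
  D3 = -(-48) = 48
  C9 = MAX(48, -48) = 48
  B11 = 6 - 48 = -42
  E7 = MAX(6, -48) = 6
  A11 = -(6) = -6
  B5 = MAX(-6, -42) = -6
  A10 = MAX(-8, -6) = -6

After the edit, cleaning proceeds:
  A3: a read changed (D11 6->-8) — executes, giving -8.
  G3: a read changed (A3 6->-8) — executes, giving -8 — identical to its old value.
  A6: a read changed (A3 6->-8) — executes, giving -8.
  C5: a read changed (A3 6->-8; A6 6->-8) — executes, giving -8.
  F10: a read changed (C5 6->-8) — executes, giving 8.
  H5: a read changed (A3 6->-8) — executes, giving 64.
  D3: a read changed (H5 -48->64) — executes, giving -64.
  C9: a read changed (D3 48->-64; H5 -48->64) — executes, giving 64.
  B11: a read changed (F10 6->8; C9 48->64) — executes, giving -56.
  E7: a read changed (C5 6->-8; H5 -48->64) — executes, giving 64.
  A11: a read changed (E7 6->64) — executes, giving -64.
  B5: a read changed (A11 -6->-64; B11 -42->-56) — executes, giving -56.
  A10: a read changed (B5 -6->-56) — executes, giving -8.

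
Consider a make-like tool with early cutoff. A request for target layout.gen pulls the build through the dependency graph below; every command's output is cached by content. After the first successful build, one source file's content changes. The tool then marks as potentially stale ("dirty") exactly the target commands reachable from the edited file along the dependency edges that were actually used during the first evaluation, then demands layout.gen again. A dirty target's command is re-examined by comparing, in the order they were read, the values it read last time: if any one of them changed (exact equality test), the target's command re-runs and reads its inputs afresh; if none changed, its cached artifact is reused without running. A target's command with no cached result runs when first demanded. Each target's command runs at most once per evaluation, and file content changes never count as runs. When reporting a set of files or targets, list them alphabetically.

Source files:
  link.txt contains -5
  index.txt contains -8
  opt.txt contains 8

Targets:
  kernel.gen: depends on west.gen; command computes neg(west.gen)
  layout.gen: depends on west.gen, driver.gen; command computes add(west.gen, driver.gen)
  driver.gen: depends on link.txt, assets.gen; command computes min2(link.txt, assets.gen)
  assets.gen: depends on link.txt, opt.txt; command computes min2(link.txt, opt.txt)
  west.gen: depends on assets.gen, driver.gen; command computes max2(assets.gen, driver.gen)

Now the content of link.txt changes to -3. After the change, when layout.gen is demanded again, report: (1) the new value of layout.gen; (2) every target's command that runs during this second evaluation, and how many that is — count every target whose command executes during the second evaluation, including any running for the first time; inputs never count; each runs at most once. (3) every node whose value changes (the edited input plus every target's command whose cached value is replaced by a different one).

Demanding layout.gen again yields -6.
4 target commands run: assets.gen, driver.gen, layout.gen, west.gen.
The nodes whose values change: assets.gen, driver.gen, layout.gen, link.txt, west.gen.

First demand of the output computes:
  assets.gen = min2(-5, 8) = -5
  driver.gen = min2(-5, -5) = -5
  west.gen = max2(-5, -5) = -5
  layout.gen = add(-5, -5) = -10

After the edit, cleaning proceeds:
  assets.gen: a read changed (link.txt -5->-3) — executes, giving -3.
  driver.gen: a read changed (link.txt -5->-3; assets.gen -5->-3) — executes, giving -3.
  west.gen: a read changed (assets.gen -5->-3; driver.gen -5->-3) — executes, giving -3.
  layout.gen: a read changed (west.gen -5->-3; driver.gen -5->-3) — executes, giving -6.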